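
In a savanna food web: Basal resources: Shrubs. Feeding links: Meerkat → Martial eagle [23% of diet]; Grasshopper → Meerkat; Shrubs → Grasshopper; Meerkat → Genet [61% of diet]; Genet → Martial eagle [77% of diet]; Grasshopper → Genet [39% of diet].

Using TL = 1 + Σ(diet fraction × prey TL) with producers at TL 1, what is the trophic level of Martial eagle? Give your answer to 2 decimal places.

4.47

Grasshopper: 1 + 1 = 2
Meerkat: 1 + 2 = 3
Genet: 1 + (0.61×3 + 0.39×2) = 3.61
Martial eagle: 1 + (0.77×3.61 + 0.23×3) = 4.4697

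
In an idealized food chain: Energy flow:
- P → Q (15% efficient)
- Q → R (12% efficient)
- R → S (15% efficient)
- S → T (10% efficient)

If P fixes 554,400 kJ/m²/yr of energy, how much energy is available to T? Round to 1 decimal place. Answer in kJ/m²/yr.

Q: 554400 × 0.15 = 83160 kJ/m²/yr
R: 83160 × 0.12 = 9979.2 kJ/m²/yr
S: 9979.2 × 0.15 = 1496.88 kJ/m²/yr
T: 1496.88 × 0.1 = 149.688 kJ/m²/yr

149.7 kJ/m²/yr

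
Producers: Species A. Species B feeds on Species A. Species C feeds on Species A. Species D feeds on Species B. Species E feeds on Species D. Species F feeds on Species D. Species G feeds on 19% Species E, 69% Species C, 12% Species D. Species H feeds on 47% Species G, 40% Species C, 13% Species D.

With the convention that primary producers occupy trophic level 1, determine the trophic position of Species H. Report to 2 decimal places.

3.84

Species B: 1 + 1 = 2
Species C: 1 + 1 = 2
Species D: 1 + 2 = 3
Species E: 1 + 3 = 4
Species F: 1 + 3 = 4
Species G: 1 + (0.19×4 + 0.69×2 + 0.12×3) = 3.5
Species H: 1 + (0.47×3.5 + 0.4×2 + 0.13×3) = 3.835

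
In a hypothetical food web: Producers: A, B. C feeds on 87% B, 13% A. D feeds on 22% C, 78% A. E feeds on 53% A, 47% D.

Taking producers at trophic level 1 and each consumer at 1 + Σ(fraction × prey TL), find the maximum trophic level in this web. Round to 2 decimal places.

C: 1 + (0.87×1 + 0.13×1) = 2
D: 1 + (0.22×2 + 0.78×1) = 2.22
E: 1 + (0.53×1 + 0.47×2.22) = 2.5734

2.57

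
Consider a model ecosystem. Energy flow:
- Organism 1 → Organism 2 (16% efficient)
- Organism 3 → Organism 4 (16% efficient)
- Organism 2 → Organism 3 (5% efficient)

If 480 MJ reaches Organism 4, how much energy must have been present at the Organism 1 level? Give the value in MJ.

375000 MJ

Cumulative transfer efficiency: 0.16 × 0.05 × 0.16 = 0.00128
Organism 1 energy = 480 / 0.00128 = 375000 MJ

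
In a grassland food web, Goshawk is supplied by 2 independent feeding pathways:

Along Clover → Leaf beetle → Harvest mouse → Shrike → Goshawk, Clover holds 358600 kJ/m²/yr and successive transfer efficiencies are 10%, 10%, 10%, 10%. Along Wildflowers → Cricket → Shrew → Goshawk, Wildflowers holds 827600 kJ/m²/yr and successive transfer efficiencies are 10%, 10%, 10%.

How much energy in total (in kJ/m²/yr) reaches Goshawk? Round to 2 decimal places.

Via Clover: 358600 × 0.1 × 0.1 × 0.1 × 0.1 = 35.86 kJ/m²/yr
Via Wildflowers: 827600 × 0.1 × 0.1 × 0.1 = 827.6 kJ/m²/yr
Total at Goshawk: 35.86 + 827.6 = 863.46 kJ/m²/yr

863.46 kJ/m²/yr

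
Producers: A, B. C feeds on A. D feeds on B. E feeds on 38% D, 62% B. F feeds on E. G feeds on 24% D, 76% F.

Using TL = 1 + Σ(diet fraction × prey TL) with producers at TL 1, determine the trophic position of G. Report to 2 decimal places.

4.05

C: 1 + 1 = 2
D: 1 + 1 = 2
E: 1 + (0.38×2 + 0.62×1) = 2.38
F: 1 + 2.38 = 3.38
G: 1 + (0.24×2 + 0.76×3.38) = 4.0488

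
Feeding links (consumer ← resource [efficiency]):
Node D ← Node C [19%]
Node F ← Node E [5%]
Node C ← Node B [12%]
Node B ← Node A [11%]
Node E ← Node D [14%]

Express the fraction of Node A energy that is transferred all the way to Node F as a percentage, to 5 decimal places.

0.00176%

Product of link efficiencies: 0.11 × 0.12 × 0.19 × 0.14 × 0.05 = 0.000017556
As a percentage: 0.000017556 × 100 = 0.00176%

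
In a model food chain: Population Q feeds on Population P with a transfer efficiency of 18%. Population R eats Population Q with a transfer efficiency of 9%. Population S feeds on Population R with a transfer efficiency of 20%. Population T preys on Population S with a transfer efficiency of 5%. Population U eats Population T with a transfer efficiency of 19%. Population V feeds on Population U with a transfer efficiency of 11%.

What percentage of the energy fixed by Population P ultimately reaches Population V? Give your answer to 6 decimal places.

0.000339%

Product of link efficiencies: 0.18 × 0.09 × 0.2 × 0.05 × 0.19 × 0.11 = 0.0000033858
As a percentage: 0.0000033858 × 100 = 0.000339%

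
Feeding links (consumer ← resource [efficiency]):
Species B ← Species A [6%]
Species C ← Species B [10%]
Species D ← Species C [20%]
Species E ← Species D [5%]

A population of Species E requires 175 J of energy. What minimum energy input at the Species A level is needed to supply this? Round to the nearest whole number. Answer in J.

2916667 J

Cumulative transfer efficiency: 0.06 × 0.1 × 0.2 × 0.05 = 0.00006
Species A energy = 175 / 0.00006 = 2916667 J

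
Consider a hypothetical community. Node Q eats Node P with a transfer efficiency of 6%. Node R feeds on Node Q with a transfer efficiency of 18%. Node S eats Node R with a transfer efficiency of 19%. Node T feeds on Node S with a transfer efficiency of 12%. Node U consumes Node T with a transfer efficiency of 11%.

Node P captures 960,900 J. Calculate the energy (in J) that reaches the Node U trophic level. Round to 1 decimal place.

Node Q: 960900 × 0.06 = 57654 J
Node R: 57654 × 0.18 = 10377.72 J
Node S: 10377.72 × 0.19 = 1971.7668 J
Node T: 1971.7668 × 0.12 = 236.612016 J
Node U: 236.612016 × 0.11 = 26.02732176 J

26.0 J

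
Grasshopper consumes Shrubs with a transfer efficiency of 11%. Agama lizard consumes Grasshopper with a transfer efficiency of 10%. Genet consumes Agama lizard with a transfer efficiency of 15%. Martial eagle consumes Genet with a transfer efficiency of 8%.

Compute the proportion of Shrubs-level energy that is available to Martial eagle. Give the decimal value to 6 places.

Product of link efficiencies: 0.11 × 0.1 × 0.15 × 0.08 = 0.000132

0.000132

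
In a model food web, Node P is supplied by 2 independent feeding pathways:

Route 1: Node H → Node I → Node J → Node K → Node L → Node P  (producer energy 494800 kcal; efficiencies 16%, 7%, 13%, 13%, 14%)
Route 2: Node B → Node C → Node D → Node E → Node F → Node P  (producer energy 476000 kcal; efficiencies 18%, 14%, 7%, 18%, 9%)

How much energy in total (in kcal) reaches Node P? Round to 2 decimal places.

Route 1: 494800 × 0.16 × 0.07 × 0.13 × 0.13 × 0.14 = 13.11180416 kcal
Route 2: 476000 × 0.18 × 0.14 × 0.07 × 0.18 × 0.09 = 13.6025568 kcal
Total at Node P: 13.11180416 + 13.6025568 = 26.71436096 kcal

26.71 kcal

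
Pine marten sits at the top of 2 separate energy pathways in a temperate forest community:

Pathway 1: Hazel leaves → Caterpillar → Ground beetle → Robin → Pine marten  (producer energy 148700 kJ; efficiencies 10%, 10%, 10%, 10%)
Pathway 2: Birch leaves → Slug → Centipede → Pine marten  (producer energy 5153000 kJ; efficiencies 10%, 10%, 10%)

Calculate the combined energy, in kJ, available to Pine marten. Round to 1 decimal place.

Pathway 1: 148700 × 0.1 × 0.1 × 0.1 × 0.1 = 14.87 kJ
Pathway 2: 5153000 × 0.1 × 0.1 × 0.1 = 5153 kJ
Total at Pine marten: 14.87 + 5153 = 5167.87 kJ

5167.9 kJ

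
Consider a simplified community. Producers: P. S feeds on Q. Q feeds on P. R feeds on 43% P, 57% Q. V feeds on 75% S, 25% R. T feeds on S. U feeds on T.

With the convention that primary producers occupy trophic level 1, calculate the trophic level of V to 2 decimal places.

Q: 1 + 1 = 2
R: 1 + (0.43×1 + 0.57×2) = 2.57
S: 1 + 2 = 3
T: 1 + 3 = 4
U: 1 + 4 = 5
V: 1 + (0.75×3 + 0.25×2.57) = 3.8925

3.89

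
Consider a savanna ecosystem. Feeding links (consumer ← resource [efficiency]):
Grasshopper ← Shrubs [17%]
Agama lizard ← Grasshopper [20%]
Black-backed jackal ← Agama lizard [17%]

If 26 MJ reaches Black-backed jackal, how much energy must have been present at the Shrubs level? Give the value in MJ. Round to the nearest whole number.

4498 MJ

Cumulative transfer efficiency: 0.17 × 0.2 × 0.17 = 0.00578
Shrubs energy = 26 / 0.00578 = 4498 MJ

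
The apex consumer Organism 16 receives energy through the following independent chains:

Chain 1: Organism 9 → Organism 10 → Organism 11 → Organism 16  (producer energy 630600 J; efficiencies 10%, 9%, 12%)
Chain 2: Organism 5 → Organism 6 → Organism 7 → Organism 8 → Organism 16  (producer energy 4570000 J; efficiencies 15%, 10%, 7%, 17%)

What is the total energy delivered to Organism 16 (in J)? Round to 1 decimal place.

1496.8 J

Chain 1: 630600 × 0.1 × 0.09 × 0.12 = 681.048 J
Chain 2: 4570000 × 0.15 × 0.1 × 0.07 × 0.17 = 815.745 J
Total at Organism 16: 681.048 + 815.745 = 1496.793 J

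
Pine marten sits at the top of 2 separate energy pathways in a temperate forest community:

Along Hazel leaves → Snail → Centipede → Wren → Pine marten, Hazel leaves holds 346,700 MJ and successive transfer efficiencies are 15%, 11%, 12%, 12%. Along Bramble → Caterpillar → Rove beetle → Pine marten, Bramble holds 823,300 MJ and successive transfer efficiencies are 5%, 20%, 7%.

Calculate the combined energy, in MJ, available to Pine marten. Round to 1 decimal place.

Via Hazel leaves: 346700 × 0.15 × 0.11 × 0.12 × 0.12 = 82.37592 MJ
Via Bramble: 823300 × 0.05 × 0.2 × 0.07 = 576.31 MJ
Total at Pine marten: 82.37592 + 576.31 = 658.68592 MJ

658.7 MJ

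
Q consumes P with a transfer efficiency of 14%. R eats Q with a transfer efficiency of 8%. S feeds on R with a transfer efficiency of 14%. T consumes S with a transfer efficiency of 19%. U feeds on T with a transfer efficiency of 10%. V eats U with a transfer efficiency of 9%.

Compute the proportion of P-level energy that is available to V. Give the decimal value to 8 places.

0.00000268

Product of link efficiencies: 0.14 × 0.08 × 0.14 × 0.19 × 0.1 × 0.09 = 0.00000268128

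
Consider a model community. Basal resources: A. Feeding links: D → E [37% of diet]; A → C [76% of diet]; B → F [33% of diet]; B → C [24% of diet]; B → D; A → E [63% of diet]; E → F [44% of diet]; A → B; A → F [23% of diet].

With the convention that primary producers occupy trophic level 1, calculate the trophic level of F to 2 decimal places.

B: 1 + 1 = 2
C: 1 + (0.76×1 + 0.24×2) = 2.24
D: 1 + 2 = 3
E: 1 + (0.63×1 + 0.37×3) = 2.74
F: 1 + (0.44×2.74 + 0.33×2 + 0.23×1) = 3.0956

3.10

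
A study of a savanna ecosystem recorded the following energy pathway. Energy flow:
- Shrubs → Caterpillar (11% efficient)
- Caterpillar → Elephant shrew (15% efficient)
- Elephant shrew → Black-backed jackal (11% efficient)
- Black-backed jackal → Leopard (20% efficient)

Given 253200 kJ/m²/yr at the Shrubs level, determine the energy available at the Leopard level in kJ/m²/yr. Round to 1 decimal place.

91.9 kJ/m²/yr

Caterpillar: 253200 × 0.11 = 27852 kJ/m²/yr
Elephant shrew: 27852 × 0.15 = 4177.8 kJ/m²/yr
Black-backed jackal: 4177.8 × 0.11 = 459.558 kJ/m²/yr
Leopard: 459.558 × 0.2 = 91.9116 kJ/m²/yr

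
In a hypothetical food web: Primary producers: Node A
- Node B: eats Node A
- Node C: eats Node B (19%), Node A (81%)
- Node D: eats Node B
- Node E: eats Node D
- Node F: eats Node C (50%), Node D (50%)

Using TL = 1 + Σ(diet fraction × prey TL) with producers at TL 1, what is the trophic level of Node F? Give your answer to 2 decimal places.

3.60

Node B: 1 + 1 = 2
Node C: 1 + (0.19×2 + 0.81×1) = 2.19
Node D: 1 + 2 = 3
Node E: 1 + 3 = 4
Node F: 1 + (0.5×2.19 + 0.5×3) = 3.595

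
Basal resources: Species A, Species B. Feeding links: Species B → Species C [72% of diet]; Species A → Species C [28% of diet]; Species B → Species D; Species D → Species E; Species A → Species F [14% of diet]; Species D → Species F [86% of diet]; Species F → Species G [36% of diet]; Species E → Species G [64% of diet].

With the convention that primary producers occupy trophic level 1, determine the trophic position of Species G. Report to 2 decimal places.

Species C: 1 + (0.72×1 + 0.28×1) = 2
Species D: 1 + 1 = 2
Species E: 1 + 2 = 3
Species F: 1 + (0.14×1 + 0.86×2) = 2.86
Species G: 1 + (0.36×2.86 + 0.64×3) = 3.9496

3.95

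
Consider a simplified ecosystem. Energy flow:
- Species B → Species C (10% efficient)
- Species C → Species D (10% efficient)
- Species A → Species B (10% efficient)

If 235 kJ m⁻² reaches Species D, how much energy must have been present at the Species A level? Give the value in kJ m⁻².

235000 kJ m⁻²

Cumulative transfer efficiency: 0.1 × 0.1 × 0.1 = 0.001
Species A energy = 235 / 0.001 = 235000 kJ m⁻²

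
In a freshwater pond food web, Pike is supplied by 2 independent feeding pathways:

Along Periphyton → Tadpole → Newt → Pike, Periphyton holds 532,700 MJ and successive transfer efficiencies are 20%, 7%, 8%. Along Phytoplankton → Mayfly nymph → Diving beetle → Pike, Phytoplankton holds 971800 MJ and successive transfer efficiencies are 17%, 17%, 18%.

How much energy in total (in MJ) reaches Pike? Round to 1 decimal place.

5651.9 MJ

Via Periphyton: 532700 × 0.2 × 0.07 × 0.08 = 596.624 MJ
Via Phytoplankton: 971800 × 0.17 × 0.17 × 0.18 = 5055.3036 MJ
Total at Pike: 596.624 + 5055.3036 = 5651.9276 MJ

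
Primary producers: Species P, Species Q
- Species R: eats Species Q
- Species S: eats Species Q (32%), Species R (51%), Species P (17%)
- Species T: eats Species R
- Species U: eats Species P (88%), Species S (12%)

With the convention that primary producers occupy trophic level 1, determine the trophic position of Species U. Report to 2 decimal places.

Species R: 1 + 1 = 2
Species S: 1 + (0.32×1 + 0.51×2 + 0.17×1) = 2.51
Species T: 1 + 2 = 3
Species U: 1 + (0.88×1 + 0.12×2.51) = 2.1812

2.18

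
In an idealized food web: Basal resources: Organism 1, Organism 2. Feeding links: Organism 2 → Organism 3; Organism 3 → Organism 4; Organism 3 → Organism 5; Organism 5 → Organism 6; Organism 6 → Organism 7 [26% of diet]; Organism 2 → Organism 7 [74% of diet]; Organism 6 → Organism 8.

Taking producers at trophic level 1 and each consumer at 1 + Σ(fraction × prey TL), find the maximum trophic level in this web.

Organism 3: 1 + 1 = 2
Organism 4: 1 + 2 = 3
Organism 5: 1 + 2 = 3
Organism 6: 1 + 3 = 4
Organism 7: 1 + (0.26×4 + 0.74×1) = 2.78
Organism 8: 1 + 4 = 5

5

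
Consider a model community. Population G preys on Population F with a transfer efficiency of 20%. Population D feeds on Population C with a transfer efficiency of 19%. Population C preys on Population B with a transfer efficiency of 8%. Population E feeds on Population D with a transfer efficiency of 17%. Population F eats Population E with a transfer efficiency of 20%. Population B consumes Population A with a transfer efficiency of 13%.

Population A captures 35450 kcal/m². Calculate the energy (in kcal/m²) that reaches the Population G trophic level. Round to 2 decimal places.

Population B: 35450 × 0.13 = 4608.5 kcal/m²
Population C: 4608.5 × 0.08 = 368.68 kcal/m²
Population D: 368.68 × 0.19 = 70.0492 kcal/m²
Population E: 70.0492 × 0.17 = 11.908364 kcal/m²
Population F: 11.908364 × 0.2 = 2.3816728 kcal/m²
Population G: 2.3816728 × 0.2 = 0.47633456 kcal/m²

0.48 kcal/m²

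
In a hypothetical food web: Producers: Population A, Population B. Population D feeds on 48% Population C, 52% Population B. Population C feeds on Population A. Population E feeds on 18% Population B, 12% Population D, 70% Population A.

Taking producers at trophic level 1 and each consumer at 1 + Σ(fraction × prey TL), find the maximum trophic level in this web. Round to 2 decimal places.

Population C: 1 + 1 = 2
Population D: 1 + (0.48×2 + 0.52×1) = 2.48
Population E: 1 + (0.18×1 + 0.12×2.48 + 0.7×1) = 2.1776

2.48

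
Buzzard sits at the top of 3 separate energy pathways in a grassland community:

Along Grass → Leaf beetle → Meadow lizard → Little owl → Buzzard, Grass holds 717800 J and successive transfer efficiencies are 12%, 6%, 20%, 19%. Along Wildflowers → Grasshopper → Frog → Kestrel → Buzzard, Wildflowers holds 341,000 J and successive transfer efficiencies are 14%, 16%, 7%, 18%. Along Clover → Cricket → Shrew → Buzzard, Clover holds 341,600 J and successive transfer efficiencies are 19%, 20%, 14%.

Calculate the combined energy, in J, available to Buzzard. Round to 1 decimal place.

Via Grass: 717800 × 0.12 × 0.06 × 0.2 × 0.19 = 196.39008 J
Via Wildflowers: 341000 × 0.14 × 0.16 × 0.07 × 0.18 = 96.24384 J
Via Clover: 341600 × 0.19 × 0.2 × 0.14 = 1817.312 J
Total at Buzzard: 196.39008 + 96.24384 + 1817.312 = 2109.94592 J

2109.9 J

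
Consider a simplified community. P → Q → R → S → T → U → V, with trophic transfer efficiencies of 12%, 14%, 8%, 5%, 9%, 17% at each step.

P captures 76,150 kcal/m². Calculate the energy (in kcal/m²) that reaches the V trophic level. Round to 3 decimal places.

Q: 76150 × 0.12 = 9138 kcal/m²
R: 9138 × 0.14 = 1279.32 kcal/m²
S: 1279.32 × 0.08 = 102.3456 kcal/m²
T: 102.3456 × 0.05 = 5.11728 kcal/m²
U: 5.11728 × 0.09 = 0.4605552 kcal/m²
V: 0.4605552 × 0.17 = 0.078294384 kcal/m²

0.078 kcal/m²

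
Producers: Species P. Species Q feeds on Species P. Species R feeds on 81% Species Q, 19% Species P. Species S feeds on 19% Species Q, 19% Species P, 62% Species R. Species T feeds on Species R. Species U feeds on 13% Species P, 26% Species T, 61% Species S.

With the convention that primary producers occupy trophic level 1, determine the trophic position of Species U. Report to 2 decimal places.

4.14

Species Q: 1 + 1 = 2
Species R: 1 + (0.81×2 + 0.19×1) = 2.81
Species S: 1 + (0.19×2 + 0.19×1 + 0.62×2.81) = 3.3122
Species T: 1 + 2.81 = 3.81
Species U: 1 + (0.13×1 + 0.26×3.81 + 0.61×3.3122) = 4.141042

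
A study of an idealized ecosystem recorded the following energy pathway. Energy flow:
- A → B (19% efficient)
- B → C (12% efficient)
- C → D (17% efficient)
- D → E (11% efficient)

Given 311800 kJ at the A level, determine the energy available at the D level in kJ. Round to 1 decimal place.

1208.5 kJ

B: 311800 × 0.19 = 59242 kJ
C: 59242 × 0.12 = 7109.04 kJ
D: 7109.04 × 0.17 = 1208.5368 kJ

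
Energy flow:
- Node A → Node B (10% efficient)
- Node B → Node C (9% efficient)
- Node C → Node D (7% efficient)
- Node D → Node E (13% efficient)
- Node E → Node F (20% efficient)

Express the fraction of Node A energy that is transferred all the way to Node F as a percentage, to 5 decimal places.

0.00164%

Product of link efficiencies: 0.1 × 0.09 × 0.07 × 0.13 × 0.2 = 0.00001638
As a percentage: 0.00001638 × 100 = 0.00164%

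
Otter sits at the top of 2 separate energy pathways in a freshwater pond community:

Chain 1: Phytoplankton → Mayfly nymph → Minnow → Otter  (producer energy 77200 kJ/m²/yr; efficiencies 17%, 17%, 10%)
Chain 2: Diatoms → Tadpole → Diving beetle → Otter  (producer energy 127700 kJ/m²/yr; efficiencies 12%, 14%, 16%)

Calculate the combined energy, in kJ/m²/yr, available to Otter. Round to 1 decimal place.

566.4 kJ/m²/yr

Chain 1: 77200 × 0.17 × 0.17 × 0.1 = 223.108 kJ/m²/yr
Chain 2: 127700 × 0.12 × 0.14 × 0.16 = 343.2576 kJ/m²/yr
Total at Otter: 223.108 + 343.2576 = 566.3656 kJ/m²/yr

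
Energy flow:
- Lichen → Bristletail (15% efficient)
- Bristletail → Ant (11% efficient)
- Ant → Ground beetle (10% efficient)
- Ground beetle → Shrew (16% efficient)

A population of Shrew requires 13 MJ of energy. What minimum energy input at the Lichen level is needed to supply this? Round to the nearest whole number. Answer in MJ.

49242 MJ

Cumulative transfer efficiency: 0.15 × 0.11 × 0.1 × 0.16 = 0.000264
Lichen energy = 13 / 0.000264 = 49242 MJ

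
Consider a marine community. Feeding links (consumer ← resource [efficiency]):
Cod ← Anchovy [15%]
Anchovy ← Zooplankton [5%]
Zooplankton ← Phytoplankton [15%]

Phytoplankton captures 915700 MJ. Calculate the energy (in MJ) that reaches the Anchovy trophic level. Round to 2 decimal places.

Zooplankton: 915700 × 0.15 = 137355 MJ
Anchovy: 137355 × 0.05 = 6867.75 MJ

6867.75 MJ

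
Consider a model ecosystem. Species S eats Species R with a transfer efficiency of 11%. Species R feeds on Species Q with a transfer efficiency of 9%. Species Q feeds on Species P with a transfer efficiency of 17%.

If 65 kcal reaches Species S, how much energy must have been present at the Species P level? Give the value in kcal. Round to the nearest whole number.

38622 kcal

Cumulative transfer efficiency: 0.17 × 0.09 × 0.11 = 0.001683
Species P energy = 65 / 0.001683 = 38622 kcal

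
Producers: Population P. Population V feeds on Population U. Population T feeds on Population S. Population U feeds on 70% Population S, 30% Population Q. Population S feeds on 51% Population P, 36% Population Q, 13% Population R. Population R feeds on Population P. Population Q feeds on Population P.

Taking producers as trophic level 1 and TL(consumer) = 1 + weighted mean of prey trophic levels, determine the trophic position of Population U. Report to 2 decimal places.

Population Q: 1 + 1 = 2
Population R: 1 + 1 = 2
Population S: 1 + (0.51×1 + 0.36×2 + 0.13×2) = 2.49
Population T: 1 + 2.49 = 3.49
Population U: 1 + (0.7×2.49 + 0.3×2) = 3.343
Population V: 1 + 3.343 = 4.343

3.34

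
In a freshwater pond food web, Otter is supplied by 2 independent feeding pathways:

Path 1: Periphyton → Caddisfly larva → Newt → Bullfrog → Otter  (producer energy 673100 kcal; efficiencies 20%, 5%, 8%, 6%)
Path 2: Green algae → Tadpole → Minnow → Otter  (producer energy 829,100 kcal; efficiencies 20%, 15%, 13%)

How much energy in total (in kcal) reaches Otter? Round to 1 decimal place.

3265.8 kcal

Path 1: 673100 × 0.2 × 0.05 × 0.08 × 0.06 = 32.3088 kcal
Path 2: 829100 × 0.2 × 0.15 × 0.13 = 3233.49 kcal
Total at Otter: 32.3088 + 3233.49 = 3265.7988 kcal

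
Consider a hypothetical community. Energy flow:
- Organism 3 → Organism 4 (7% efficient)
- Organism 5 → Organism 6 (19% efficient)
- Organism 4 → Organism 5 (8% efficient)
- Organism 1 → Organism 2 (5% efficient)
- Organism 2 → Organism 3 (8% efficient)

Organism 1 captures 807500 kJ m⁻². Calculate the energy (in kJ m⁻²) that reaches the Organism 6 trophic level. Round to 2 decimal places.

Organism 2: 807500 × 0.05 = 40375 kJ m⁻²
Organism 3: 40375 × 0.08 = 3230 kJ m⁻²
Organism 4: 3230 × 0.07 = 226.1 kJ m⁻²
Organism 5: 226.1 × 0.08 = 18.088 kJ m⁻²
Organism 6: 18.088 × 0.19 = 3.43672 kJ m⁻²

3.44 kJ m⁻²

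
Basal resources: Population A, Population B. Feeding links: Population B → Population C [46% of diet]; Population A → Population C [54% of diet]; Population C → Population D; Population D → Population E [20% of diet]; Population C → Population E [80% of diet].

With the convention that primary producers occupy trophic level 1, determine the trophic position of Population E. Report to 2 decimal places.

3.20

Population C: 1 + (0.46×1 + 0.54×1) = 2
Population D: 1 + 2 = 3
Population E: 1 + (0.2×3 + 0.8×2) = 3.2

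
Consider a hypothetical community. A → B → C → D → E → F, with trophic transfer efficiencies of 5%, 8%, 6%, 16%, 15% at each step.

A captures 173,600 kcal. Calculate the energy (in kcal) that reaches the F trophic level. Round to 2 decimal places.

B: 173600 × 0.05 = 8680 kcal
C: 8680 × 0.08 = 694.4 kcal
D: 694.4 × 0.06 = 41.664 kcal
E: 41.664 × 0.16 = 6.66624 kcal
F: 6.66624 × 0.15 = 0.999936 kcal

1.00 kcal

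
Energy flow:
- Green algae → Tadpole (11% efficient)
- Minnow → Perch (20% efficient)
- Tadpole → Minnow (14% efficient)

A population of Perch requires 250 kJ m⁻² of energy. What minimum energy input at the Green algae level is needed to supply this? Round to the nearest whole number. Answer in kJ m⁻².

81169 kJ m⁻²

Cumulative transfer efficiency: 0.11 × 0.14 × 0.2 = 0.00308
Green algae energy = 250 / 0.00308 = 81169 kJ m⁻²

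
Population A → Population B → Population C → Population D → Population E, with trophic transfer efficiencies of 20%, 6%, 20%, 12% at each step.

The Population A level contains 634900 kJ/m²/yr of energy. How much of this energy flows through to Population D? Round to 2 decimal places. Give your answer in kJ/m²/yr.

Population B: 634900 × 0.2 = 126980 kJ/m²/yr
Population C: 126980 × 0.06 = 7618.8 kJ/m²/yr
Population D: 7618.8 × 0.2 = 1523.76 kJ/m²/yr

1523.76 kJ/m²/yr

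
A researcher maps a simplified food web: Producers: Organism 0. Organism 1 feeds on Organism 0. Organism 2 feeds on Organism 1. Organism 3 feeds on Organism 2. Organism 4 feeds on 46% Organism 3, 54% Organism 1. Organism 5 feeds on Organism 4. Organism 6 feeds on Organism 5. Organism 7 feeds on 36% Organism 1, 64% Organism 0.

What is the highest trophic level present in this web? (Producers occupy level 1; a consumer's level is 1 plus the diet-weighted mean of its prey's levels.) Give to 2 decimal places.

5.92

Organism 1: 1 + 1 = 2
Organism 2: 1 + 2 = 3
Organism 3: 1 + 3 = 4
Organism 4: 1 + (0.46×4 + 0.54×2) = 3.92
Organism 5: 1 + 3.92 = 4.92
Organism 6: 1 + 4.92 = 5.92
Organism 7: 1 + (0.36×2 + 0.64×1) = 2.36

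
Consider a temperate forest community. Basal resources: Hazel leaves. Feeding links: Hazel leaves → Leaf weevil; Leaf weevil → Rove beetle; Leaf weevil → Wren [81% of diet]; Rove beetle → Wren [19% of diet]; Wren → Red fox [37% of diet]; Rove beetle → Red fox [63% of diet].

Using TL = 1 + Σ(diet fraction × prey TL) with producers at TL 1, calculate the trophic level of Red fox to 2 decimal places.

Leaf weevil: 1 + 1 = 2
Rove beetle: 1 + 2 = 3
Wren: 1 + (0.81×2 + 0.19×3) = 3.19
Red fox: 1 + (0.37×3.19 + 0.63×3) = 4.0703

4.07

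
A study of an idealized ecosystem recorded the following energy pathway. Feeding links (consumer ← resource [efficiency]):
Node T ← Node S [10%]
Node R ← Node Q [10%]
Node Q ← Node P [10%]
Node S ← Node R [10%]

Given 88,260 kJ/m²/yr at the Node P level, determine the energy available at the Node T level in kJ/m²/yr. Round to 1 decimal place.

8.8 kJ/m²/yr

Node Q: 88260 × 0.1 = 8826 kJ/m²/yr
Node R: 8826 × 0.1 = 882.6 kJ/m²/yr
Node S: 882.6 × 0.1 = 88.26 kJ/m²/yr
Node T: 88.26 × 0.1 = 8.826 kJ/m²/yr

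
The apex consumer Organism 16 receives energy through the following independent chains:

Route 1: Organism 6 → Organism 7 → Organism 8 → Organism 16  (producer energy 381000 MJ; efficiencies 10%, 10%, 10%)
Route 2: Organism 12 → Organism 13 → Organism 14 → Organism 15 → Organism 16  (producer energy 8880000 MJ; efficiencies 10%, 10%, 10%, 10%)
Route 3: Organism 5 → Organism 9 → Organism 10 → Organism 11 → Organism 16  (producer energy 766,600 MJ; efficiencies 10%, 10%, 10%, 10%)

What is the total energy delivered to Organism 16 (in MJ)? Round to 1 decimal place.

1345.7 MJ

Route 1: 381000 × 0.1 × 0.1 × 0.1 = 381 MJ
Route 2: 8880000 × 0.1 × 0.1 × 0.1 × 0.1 = 888 MJ
Route 3: 766600 × 0.1 × 0.1 × 0.1 × 0.1 = 76.66 MJ
Total at Organism 16: 381 + 888 + 76.66 = 1345.66 MJ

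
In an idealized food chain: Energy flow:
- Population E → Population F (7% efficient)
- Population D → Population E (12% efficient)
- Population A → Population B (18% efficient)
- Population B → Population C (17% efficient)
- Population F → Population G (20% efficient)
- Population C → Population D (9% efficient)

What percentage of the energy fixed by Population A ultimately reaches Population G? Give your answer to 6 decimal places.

0.000463%

Product of link efficiencies: 0.18 × 0.17 × 0.09 × 0.12 × 0.07 × 0.2 = 0.00000462672
As a percentage: 0.00000462672 × 100 = 0.000463%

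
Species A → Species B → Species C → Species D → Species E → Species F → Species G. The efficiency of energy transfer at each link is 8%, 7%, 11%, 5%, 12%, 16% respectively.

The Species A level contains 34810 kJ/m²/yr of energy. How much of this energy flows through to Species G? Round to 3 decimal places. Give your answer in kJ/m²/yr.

Species B: 34810 × 0.08 = 2784.8 kJ/m²/yr
Species C: 2784.8 × 0.07 = 194.936 kJ/m²/yr
Species D: 194.936 × 0.11 = 21.44296 kJ/m²/yr
Species E: 21.44296 × 0.05 = 1.072148 kJ/m²/yr
Species F: 1.072148 × 0.12 = 0.12865776 kJ/m²/yr
Species G: 0.12865776 × 0.16 = 0.0205852416 kJ/m²/yr

0.021 kJ/m²/yr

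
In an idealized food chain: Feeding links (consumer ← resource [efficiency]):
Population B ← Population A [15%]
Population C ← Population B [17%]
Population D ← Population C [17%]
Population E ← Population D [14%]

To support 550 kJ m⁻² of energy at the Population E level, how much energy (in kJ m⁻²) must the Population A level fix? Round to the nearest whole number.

906245 kJ m⁻²

Cumulative transfer efficiency: 0.15 × 0.17 × 0.17 × 0.14 = 0.0006069
Population A energy = 550 / 0.0006069 = 906245 kJ m⁻²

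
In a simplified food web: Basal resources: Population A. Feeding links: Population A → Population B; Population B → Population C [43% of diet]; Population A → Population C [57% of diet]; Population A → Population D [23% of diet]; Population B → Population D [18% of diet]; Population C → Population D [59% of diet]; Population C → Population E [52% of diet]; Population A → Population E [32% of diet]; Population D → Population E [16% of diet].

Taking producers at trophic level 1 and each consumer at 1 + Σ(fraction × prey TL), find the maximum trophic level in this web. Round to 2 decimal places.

3.07

Population B: 1 + 1 = 2
Population C: 1 + (0.43×2 + 0.57×1) = 2.43
Population D: 1 + (0.23×1 + 0.18×2 + 0.59×2.43) = 3.0237
Population E: 1 + (0.52×2.43 + 0.32×1 + 0.16×3.0237) = 3.067392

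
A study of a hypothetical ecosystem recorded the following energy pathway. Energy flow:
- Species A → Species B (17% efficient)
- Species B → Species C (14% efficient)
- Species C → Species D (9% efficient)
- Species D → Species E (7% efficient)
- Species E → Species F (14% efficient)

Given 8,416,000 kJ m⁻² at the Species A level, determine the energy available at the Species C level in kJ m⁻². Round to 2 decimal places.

Species B: 8416000 × 0.17 = 1430720 kJ m⁻²
Species C: 1430720 × 0.14 = 200300.8 kJ m⁻²

200300.80 kJ m⁻²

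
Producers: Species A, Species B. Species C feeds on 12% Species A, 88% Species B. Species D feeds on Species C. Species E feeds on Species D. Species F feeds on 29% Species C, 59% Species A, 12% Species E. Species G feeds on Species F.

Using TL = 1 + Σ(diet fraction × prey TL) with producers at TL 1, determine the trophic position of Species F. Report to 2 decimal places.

2.65

Species C: 1 + (0.12×1 + 0.88×1) = 2
Species D: 1 + 2 = 3
Species E: 1 + 3 = 4
Species F: 1 + (0.29×2 + 0.59×1 + 0.12×4) = 2.65
Species G: 1 + 2.65 = 3.65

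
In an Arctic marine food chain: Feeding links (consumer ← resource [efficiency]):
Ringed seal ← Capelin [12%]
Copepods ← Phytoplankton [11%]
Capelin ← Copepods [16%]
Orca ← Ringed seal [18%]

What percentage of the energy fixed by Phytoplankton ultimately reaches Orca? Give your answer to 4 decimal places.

Product of link efficiencies: 0.11 × 0.16 × 0.12 × 0.18 = 0.00038016
As a percentage: 0.00038016 × 100 = 0.0380%

0.0380%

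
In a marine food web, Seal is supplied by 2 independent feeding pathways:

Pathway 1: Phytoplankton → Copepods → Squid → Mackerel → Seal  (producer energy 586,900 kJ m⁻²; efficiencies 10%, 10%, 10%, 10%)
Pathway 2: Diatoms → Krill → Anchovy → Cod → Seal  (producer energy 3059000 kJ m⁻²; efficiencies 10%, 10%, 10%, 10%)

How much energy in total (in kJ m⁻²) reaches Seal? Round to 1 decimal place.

364.6 kJ m⁻²

Pathway 1: 586900 × 0.1 × 0.1 × 0.1 × 0.1 = 58.69 kJ m⁻²
Pathway 2: 3059000 × 0.1 × 0.1 × 0.1 × 0.1 = 305.9 kJ m⁻²
Total at Seal: 58.69 + 305.9 = 364.59 kJ m⁻²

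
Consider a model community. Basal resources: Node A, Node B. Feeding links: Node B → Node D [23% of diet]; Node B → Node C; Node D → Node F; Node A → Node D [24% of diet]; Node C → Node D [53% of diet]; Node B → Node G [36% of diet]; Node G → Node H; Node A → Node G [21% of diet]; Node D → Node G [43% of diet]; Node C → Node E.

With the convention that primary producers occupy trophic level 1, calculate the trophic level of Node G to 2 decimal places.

Node C: 1 + 1 = 2
Node D: 1 + (0.53×2 + 0.24×1 + 0.23×1) = 2.53
Node E: 1 + 2 = 3
Node F: 1 + 2.53 = 3.53
Node G: 1 + (0.36×1 + 0.21×1 + 0.43×2.53) = 2.6579
Node H: 1 + 2.6579 = 3.6579

2.66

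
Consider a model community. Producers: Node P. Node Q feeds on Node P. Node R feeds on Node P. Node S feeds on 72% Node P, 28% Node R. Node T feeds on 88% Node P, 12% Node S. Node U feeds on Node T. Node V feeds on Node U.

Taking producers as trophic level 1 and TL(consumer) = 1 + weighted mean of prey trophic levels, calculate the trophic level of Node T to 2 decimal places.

Node Q: 1 + 1 = 2
Node R: 1 + 1 = 2
Node S: 1 + (0.72×1 + 0.28×2) = 2.28
Node T: 1 + (0.88×1 + 0.12×2.28) = 2.1536
Node U: 1 + 2.1536 = 3.1536
Node V: 1 + 3.1536 = 4.1536

2.15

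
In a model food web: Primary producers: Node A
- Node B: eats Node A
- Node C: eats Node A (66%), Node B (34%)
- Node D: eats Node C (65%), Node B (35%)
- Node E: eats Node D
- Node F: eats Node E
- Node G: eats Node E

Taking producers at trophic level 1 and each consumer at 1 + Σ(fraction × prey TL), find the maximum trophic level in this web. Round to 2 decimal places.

Node B: 1 + 1 = 2
Node C: 1 + (0.66×1 + 0.34×2) = 2.34
Node D: 1 + (0.65×2.34 + 0.35×2) = 3.221
Node E: 1 + 3.221 = 4.221
Node F: 1 + 4.221 = 5.221
Node G: 1 + 4.221 = 5.221

5.22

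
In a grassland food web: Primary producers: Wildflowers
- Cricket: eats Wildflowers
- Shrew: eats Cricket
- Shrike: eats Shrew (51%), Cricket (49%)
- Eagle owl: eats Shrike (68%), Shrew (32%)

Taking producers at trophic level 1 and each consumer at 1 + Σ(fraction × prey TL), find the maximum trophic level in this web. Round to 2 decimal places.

4.35

Cricket: 1 + 1 = 2
Shrew: 1 + 2 = 3
Shrike: 1 + (0.51×3 + 0.49×2) = 3.51
Eagle owl: 1 + (0.68×3.51 + 0.32×3) = 4.3468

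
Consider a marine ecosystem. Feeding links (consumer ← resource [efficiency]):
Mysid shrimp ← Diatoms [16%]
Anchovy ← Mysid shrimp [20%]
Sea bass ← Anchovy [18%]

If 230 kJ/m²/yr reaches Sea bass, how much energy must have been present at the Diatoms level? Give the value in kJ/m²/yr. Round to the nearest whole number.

Cumulative transfer efficiency: 0.16 × 0.2 × 0.18 = 0.00576
Diatoms energy = 230 / 0.00576 = 39931 kJ/m²/yr

39931 kJ/m²/yr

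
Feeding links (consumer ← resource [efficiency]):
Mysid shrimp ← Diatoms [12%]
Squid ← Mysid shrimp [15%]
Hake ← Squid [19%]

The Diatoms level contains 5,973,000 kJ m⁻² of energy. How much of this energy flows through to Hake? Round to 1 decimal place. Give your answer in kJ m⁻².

20427.7 kJ m⁻²

Mysid shrimp: 5973000 × 0.12 = 716760 kJ m⁻²
Squid: 716760 × 0.15 = 107514 kJ m⁻²
Hake: 107514 × 0.19 = 20427.66 kJ m⁻²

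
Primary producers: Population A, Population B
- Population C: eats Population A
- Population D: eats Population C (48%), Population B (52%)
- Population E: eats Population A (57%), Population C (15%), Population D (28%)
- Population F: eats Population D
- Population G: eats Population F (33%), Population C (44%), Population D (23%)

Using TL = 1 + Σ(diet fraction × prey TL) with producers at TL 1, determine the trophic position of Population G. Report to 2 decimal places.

Population C: 1 + 1 = 2
Population D: 1 + (0.48×2 + 0.52×1) = 2.48
Population E: 1 + (0.57×1 + 0.15×2 + 0.28×2.48) = 2.5644
Population F: 1 + 2.48 = 3.48
Population G: 1 + (0.33×3.48 + 0.44×2 + 0.23×2.48) = 3.5988

3.60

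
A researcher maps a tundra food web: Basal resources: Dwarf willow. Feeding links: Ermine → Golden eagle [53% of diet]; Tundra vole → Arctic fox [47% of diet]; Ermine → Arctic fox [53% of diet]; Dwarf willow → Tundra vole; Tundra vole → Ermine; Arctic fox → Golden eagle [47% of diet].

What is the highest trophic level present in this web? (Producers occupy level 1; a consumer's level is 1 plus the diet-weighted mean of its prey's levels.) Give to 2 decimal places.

Tundra vole: 1 + 1 = 2
Ermine: 1 + 2 = 3
Arctic fox: 1 + (0.53×3 + 0.47×2) = 3.53
Golden eagle: 1 + (0.47×3.53 + 0.53×3) = 4.2491

4.25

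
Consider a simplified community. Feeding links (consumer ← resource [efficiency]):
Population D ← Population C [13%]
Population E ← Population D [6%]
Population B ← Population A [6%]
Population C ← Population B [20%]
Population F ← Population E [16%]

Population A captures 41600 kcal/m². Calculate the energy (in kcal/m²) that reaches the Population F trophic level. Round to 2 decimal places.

0.62 kcal/m²

Population B: 41600 × 0.06 = 2496 kcal/m²
Population C: 2496 × 0.2 = 499.2 kcal/m²
Population D: 499.2 × 0.13 = 64.896 kcal/m²
Population E: 64.896 × 0.06 = 3.89376 kcal/m²
Population F: 3.89376 × 0.16 = 0.6230016 kcal/m²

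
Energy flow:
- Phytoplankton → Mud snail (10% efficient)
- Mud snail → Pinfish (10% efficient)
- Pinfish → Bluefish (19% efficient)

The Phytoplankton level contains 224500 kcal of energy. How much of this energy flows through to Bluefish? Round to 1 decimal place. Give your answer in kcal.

Mud snail: 224500 × 0.1 = 22450 kcal
Pinfish: 22450 × 0.1 = 2245 kcal
Bluefish: 2245 × 0.19 = 426.55 kcal

426.6 kcal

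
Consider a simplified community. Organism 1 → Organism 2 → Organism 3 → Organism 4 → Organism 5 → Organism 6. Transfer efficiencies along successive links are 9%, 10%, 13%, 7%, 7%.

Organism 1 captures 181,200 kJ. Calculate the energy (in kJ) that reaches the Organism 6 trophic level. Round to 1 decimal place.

Organism 2: 181200 × 0.09 = 16308 kJ
Organism 3: 16308 × 0.1 = 1630.8 kJ
Organism 4: 1630.8 × 0.13 = 212.004 kJ
Organism 5: 212.004 × 0.07 = 14.84028 kJ
Organism 6: 14.84028 × 0.07 = 1.0388196 kJ

1.0 kJ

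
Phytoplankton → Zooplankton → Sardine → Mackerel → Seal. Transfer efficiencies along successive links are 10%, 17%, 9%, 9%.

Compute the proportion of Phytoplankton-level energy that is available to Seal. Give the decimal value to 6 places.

0.000138

Product of link efficiencies: 0.1 × 0.17 × 0.09 × 0.09 = 0.0001377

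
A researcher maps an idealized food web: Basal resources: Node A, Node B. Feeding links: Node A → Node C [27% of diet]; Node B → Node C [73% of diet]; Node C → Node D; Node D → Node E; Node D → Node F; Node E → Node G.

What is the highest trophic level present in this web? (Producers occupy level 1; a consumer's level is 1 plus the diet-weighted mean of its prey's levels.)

Node C: 1 + (0.27×1 + 0.73×1) = 2
Node D: 1 + 2 = 3
Node E: 1 + 3 = 4
Node F: 1 + 3 = 4
Node G: 1 + 4 = 5

5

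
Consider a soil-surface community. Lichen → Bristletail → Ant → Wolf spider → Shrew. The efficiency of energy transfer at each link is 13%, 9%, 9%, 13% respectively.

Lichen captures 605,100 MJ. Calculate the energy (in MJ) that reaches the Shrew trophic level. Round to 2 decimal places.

Bristletail: 605100 × 0.13 = 78663 MJ
Ant: 78663 × 0.09 = 7079.67 MJ
Wolf spider: 7079.67 × 0.09 = 637.1703 MJ
Shrew: 637.1703 × 0.13 = 82.832139 MJ

82.83 MJ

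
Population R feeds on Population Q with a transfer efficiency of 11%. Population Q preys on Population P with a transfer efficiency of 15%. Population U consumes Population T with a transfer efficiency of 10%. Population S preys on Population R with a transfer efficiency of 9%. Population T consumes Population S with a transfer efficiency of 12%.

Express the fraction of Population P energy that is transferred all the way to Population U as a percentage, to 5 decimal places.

Product of link efficiencies: 0.15 × 0.11 × 0.09 × 0.12 × 0.1 = 0.00001782
As a percentage: 0.00001782 × 100 = 0.00178%

0.00178%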